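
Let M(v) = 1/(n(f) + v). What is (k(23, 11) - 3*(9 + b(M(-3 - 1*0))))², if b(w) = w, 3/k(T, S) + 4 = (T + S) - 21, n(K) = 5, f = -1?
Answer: 28561/36 ≈ 793.36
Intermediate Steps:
k(T, S) = 3/(-25 + S + T) (k(T, S) = 3/(-4 + ((T + S) - 21)) = 3/(-4 + ((S + T) - 21)) = 3/(-4 + (-21 + S + T)) = 3/(-25 + S + T))
M(v) = 1/(5 + v)
(k(23, 11) - 3*(9 + b(M(-3 - 1*0))))² = (3/(-25 + 11 + 23) - 3*(9 + 1/(5 + (-3 - 1*0))))² = (3/9 - 3*(9 + 1/(5 + (-3 + 0))))² = (3*(⅑) - 3*(9 + 1/(5 - 3)))² = (⅓ - 3*(9 + 1/2))² = (⅓ - 3*(9 + ½))² = (⅓ - 3*19/2)² = (⅓ - 57/2)² = (-169/6)² = 28561/36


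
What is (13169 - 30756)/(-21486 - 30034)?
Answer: 17587/51520 ≈ 0.34136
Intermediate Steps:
(13169 - 30756)/(-21486 - 30034) = -17587/(-51520) = -17587*(-1/51520) = 17587/51520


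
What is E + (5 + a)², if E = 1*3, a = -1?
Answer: 19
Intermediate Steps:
E = 3
E + (5 + a)² = 3 + (5 - 1)² = 3 + 4² = 3 + 16 = 19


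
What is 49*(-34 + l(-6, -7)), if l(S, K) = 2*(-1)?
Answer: -1764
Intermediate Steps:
l(S, K) = -2
49*(-34 + l(-6, -7)) = 49*(-34 - 2) = 49*(-36) = -1764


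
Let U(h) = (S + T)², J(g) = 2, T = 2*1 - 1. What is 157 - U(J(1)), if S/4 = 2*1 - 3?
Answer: 148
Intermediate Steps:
T = 1 (T = 2 - 1 = 1)
S = -4 (S = 4*(2*1 - 3) = 4*(2 - 3) = 4*(-1) = -4)
U(h) = 9 (U(h) = (-4 + 1)² = (-3)² = 9)
157 - U(J(1)) = 157 - 1*9 = 157 - 9 = 148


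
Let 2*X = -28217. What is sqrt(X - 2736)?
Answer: I*sqrt(67378)/2 ≈ 129.79*I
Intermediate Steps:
X = -28217/2 (X = (1/2)*(-28217) = -28217/2 ≈ -14109.)
sqrt(X - 2736) = sqrt(-28217/2 - 2736) = sqrt(-33689/2) = I*sqrt(67378)/2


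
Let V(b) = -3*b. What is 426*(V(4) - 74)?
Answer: -36636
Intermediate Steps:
426*(V(4) - 74) = 426*(-3*4 - 74) = 426*(-12 - 74) = 426*(-86) = -36636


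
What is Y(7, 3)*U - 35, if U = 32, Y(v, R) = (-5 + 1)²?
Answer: 477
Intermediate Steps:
Y(v, R) = 16 (Y(v, R) = (-4)² = 16)
Y(7, 3)*U - 35 = 16*32 - 35 = 512 - 35 = 477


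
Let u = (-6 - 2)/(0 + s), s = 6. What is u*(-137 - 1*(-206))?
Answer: -92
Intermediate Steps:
u = -4/3 (u = (-6 - 2)/(0 + 6) = -8/6 = -8*⅙ = -4/3 ≈ -1.3333)
u*(-137 - 1*(-206)) = -4*(-137 - 1*(-206))/3 = -4*(-137 + 206)/3 = -4/3*69 = -92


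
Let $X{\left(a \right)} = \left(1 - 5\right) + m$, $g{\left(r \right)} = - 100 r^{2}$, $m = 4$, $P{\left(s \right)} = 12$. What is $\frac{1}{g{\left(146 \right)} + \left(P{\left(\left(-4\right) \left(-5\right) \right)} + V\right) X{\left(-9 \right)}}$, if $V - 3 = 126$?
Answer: $- \frac{1}{2131600} \approx -4.6913 \cdot 10^{-7}$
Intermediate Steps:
$V = 129$ ($V = 3 + 126 = 129$)
$X{\left(a \right)} = 0$ ($X{\left(a \right)} = \left(1 - 5\right) + 4 = -4 + 4 = 0$)
$\frac{1}{g{\left(146 \right)} + \left(P{\left(\left(-4\right) \left(-5\right) \right)} + V\right) X{\left(-9 \right)}} = \frac{1}{- 100 \cdot 146^{2} + \left(12 + 129\right) 0} = \frac{1}{\left(-100\right) 21316 + 141 \cdot 0} = \frac{1}{-2131600 + 0} = \frac{1}{-2131600} = - \frac{1}{2131600}$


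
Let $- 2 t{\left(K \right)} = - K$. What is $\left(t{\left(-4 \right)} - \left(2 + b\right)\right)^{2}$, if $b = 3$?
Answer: $49$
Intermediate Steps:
$t{\left(K \right)} = \frac{K}{2}$ ($t{\left(K \right)} = - \frac{\left(-1\right) K}{2} = \frac{K}{2}$)
$\left(t{\left(-4 \right)} - \left(2 + b\right)\right)^{2} = \left(\frac{1}{2} \left(-4\right) - 5\right)^{2} = \left(-2 - 5\right)^{2} = \left(-7\right)^{2} = 49$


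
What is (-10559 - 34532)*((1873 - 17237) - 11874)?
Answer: 1228188658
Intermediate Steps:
(-10559 - 34532)*((1873 - 17237) - 11874) = -45091*(-15364 - 11874) = -45091*(-27238) = 1228188658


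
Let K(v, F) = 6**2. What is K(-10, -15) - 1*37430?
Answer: -37394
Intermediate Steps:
K(v, F) = 36
K(-10, -15) - 1*37430 = 36 - 1*37430 = 36 - 37430 = -37394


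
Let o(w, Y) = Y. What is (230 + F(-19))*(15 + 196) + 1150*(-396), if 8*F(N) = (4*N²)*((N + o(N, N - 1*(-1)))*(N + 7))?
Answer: 16503092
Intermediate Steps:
F(N) = N²*(1 + 2*N)*(7 + N)/2 (F(N) = ((4*N²)*((N + (N - 1*(-1)))*(N + 7)))/8 = ((4*N²)*((N + (N + 1))*(7 + N)))/8 = ((4*N²)*((N + (1 + N))*(7 + N)))/8 = ((4*N²)*((1 + 2*N)*(7 + N)))/8 = (4*N²*(1 + 2*N)*(7 + N))/8 = N²*(1 + 2*N)*(7 + N)/2)
(230 + F(-19))*(15 + 196) + 1150*(-396) = (230 + (½)*(-19)²*(7 + 2*(-19)² + 15*(-19)))*(15 + 196) + 1150*(-396) = (230 + (½)*361*(7 + 2*361 - 285))*211 - 455400 = (230 + (½)*361*(7 + 722 - 285))*211 - 455400 = (230 + (½)*361*444)*211 - 455400 = (230 + 80142)*211 - 455400 = 80372*211 - 455400 = 16958492 - 455400 = 16503092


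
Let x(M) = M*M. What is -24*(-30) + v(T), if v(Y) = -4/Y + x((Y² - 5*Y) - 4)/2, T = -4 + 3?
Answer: 726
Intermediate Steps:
T = -1
x(M) = M²
v(Y) = (-4 + Y² - 5*Y)²/2 - 4/Y (v(Y) = -4/Y + ((Y² - 5*Y) - 4)²/2 = -4/Y + (-4 + Y² - 5*Y)²*(½) = -4/Y + (-4 + Y² - 5*Y)²/2 = (-4 + Y² - 5*Y)²/2 - 4/Y)
-24*(-30) + v(T) = -24*(-30) + ((4 - 1*(-1)² + 5*(-1))²/2 - 4/(-1)) = 720 + ((4 - 1*1 - 5)²/2 - 4*(-1)) = 720 + ((4 - 1 - 5)²/2 + 4) = 720 + ((½)*(-2)² + 4) = 720 + ((½)*4 + 4) = 720 + (2 + 4) = 720 + 6 = 726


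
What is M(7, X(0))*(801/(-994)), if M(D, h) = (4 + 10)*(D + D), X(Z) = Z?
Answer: -11214/71 ≈ -157.94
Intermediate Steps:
M(D, h) = 28*D (M(D, h) = 14*(2*D) = 28*D)
M(7, X(0))*(801/(-994)) = (28*7)*(801/(-994)) = 196*(801*(-1/994)) = 196*(-801/994) = -11214/71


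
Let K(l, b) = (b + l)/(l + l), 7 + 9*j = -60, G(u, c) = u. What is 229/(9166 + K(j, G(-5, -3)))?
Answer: 67/2682 ≈ 0.024981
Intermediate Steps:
j = -67/9 (j = -7/9 + (⅑)*(-60) = -7/9 - 20/3 = -67/9 ≈ -7.4444)
K(l, b) = (b + l)/(2*l) (K(l, b) = (b + l)/((2*l)) = (b + l)*(1/(2*l)) = (b + l)/(2*l))
229/(9166 + K(j, G(-5, -3))) = 229/(9166 + (-5 - 67/9)/(2*(-67/9))) = 229/(9166 + (½)*(-9/67)*(-112/9)) = 229/(9166 + 56/67) = 229/(614178/67) = (67/614178)*229 = 67/2682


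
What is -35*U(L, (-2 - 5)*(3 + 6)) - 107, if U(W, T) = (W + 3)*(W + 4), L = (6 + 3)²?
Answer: -250007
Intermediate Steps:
L = 81 (L = 9² = 81)
U(W, T) = (3 + W)*(4 + W)
-35*U(L, (-2 - 5)*(3 + 6)) - 107 = -35*(12 + 81² + 7*81) - 107 = -35*(12 + 6561 + 567) - 107 = -35*7140 - 107 = -249900 - 107 = -250007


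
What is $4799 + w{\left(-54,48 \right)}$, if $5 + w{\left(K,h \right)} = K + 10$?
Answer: $4750$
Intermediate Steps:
$w{\left(K,h \right)} = 5 + K$ ($w{\left(K,h \right)} = -5 + \left(K + 10\right) = -5 + \left(10 + K\right) = 5 + K$)
$4799 + w{\left(-54,48 \right)} = 4799 + \left(5 - 54\right) = 4799 - 49 = 4750$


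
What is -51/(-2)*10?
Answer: 255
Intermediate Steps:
-51/(-2)*10 = -51*(-1)/2*10 = -3*(-17/2)*10 = (51/2)*10 = 255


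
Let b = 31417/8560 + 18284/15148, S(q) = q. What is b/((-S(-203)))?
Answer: 3226611/134297840 ≈ 0.024026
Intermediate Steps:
b = 22586277/4630960 (b = 31417*(1/8560) + 18284*(1/15148) = 31417/8560 + 653/541 = 22586277/4630960 ≈ 4.8772)
b/((-S(-203))) = 22586277/(4630960*((-1*(-203)))) = (22586277/4630960)/203 = (22586277/4630960)*(1/203) = 3226611/134297840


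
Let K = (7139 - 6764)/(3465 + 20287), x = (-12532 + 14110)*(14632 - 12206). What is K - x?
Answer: -90928071081/23752 ≈ -3.8282e+6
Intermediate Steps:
x = 3828228 (x = 1578*2426 = 3828228)
K = 375/23752 ≈ 0.015788
K - x = 375/23752 - 1*3828228 = 375/23752 - 3828228 = -90928071081/23752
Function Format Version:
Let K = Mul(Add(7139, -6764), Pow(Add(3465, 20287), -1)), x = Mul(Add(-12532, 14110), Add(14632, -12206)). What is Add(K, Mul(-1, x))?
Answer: Rational(-90928071081, 23752) ≈ -3.8282e+6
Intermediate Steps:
x = 3828228 (x = Mul(1578, 2426) = 3828228)
K = Rational(375, 23752) (K = Mul(375, Pow(23752, -1)) = Mul(375, Rational(1, 23752)) = Rational(375, 23752) ≈ 0.015788)
Add(K, Mul(-1, x)) = Add(Rational(375, 23752), Mul(-1, 3828228)) = Add(Rational(375, 23752), -3828228) = Rational(-90928071081, 23752)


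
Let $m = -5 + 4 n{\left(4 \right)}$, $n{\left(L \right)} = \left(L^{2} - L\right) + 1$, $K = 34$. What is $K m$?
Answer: $1598$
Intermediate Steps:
$n{\left(L \right)} = 1 + L^{2} - L$
$m = 47$ ($m = -5 + 4 \left(1 + 4^{2} - 4\right) = -5 + 4 \left(1 + 16 - 4\right) = -5 + 4 \cdot 13 = -5 + 52 = 47$)
$K m = 34 \cdot 47 = 1598$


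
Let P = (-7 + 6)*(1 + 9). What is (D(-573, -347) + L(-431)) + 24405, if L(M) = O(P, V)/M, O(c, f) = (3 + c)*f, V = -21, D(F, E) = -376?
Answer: 10356352/431 ≈ 24029.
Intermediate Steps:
P = -10 (P = -1*10 = -10)
O(c, f) = f*(3 + c)
L(M) = 147/M (L(M) = (-21*(3 - 10))/M = (-21*(-7))/M = 147/M)
(D(-573, -347) + L(-431)) + 24405 = (-376 + 147/(-431)) + 24405 = (-376 + 147*(-1/431)) + 24405 = (-376 - 147/431) + 24405 = -162203/431 + 24405 = 10356352/431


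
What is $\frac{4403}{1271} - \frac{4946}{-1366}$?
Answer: $\frac{6150432}{868093} \approx 7.085$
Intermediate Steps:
$\frac{4403}{1271} - \frac{4946}{-1366} = 4403 \cdot \frac{1}{1271} - - \frac{2473}{683} = \frac{4403}{1271} + \frac{2473}{683} = \frac{6150432}{868093}$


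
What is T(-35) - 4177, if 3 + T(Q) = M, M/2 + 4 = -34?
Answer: -4256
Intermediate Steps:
M = -76 (M = -8 + 2*(-34) = -8 - 68 = -76)
T(Q) = -79 (T(Q) = -3 - 76 = -79)
T(-35) - 4177 = -79 - 4177 = -4256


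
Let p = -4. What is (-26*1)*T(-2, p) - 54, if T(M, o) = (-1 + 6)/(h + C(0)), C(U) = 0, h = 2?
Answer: -119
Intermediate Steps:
T(M, o) = 5/2 (T(M, o) = (-1 + 6)/(2 + 0) = 5/2)
(-26*1)*T(-2, p) - 54 = -26*1*(5/2) - 54 = -26*5/2 - 54 = -65 - 54 = -119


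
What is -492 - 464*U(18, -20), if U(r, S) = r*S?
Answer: 166548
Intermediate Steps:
U(r, S) = S*r
-492 - 464*U(18, -20) = -492 - (-9280)*18 = -492 - 464*(-360) = -492 + 167040 = 166548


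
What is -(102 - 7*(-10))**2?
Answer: -29584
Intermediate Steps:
-(102 - 7*(-10))**2 = -(102 + 70)**2 = -1*172**2 = -1*29584 = -29584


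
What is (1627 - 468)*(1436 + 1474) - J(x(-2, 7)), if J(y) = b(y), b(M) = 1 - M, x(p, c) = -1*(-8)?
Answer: 3372697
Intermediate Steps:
x(p, c) = 8
J(y) = 1 - y
(1627 - 468)*(1436 + 1474) - J(x(-2, 7)) = (1627 - 468)*(1436 + 1474) - (1 - 1*8) = 1159*2910 - (1 - 8) = 3372690 - 1*(-7) = 3372690 + 7 = 3372697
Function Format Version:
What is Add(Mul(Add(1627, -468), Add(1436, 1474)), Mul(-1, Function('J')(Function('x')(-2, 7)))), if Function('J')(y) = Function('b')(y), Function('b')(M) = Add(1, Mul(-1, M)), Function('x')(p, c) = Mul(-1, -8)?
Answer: 3372697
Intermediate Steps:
Function('x')(p, c) = 8
Function('J')(y) = Add(1, Mul(-1, y))
Add(Mul(Add(1627, -468), Add(1436, 1474)), Mul(-1, Function('J')(Function('x')(-2, 7)))) = Add(Mul(Add(1627, -468), Add(1436, 1474)), Mul(-1, Add(1, Mul(-1, 8)))) = Add(Mul(1159, 2910), Mul(-1, Add(1, -8))) = Add(3372690, Mul(-1, -7)) = Add(3372690, 7) = 3372697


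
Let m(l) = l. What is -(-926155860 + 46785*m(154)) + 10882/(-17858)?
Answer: 8205313205689/8929 ≈ 9.1895e+8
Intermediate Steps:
-(-926155860 + 46785*m(154)) + 10882/(-17858) = -46785/(1/(-19796 + 154)) + 10882/(-17858) = -46785/(1/(-19642)) + 10882*(-1/17858) = -46785/(-1/19642) - 5441/8929 = -46785*(-19642) - 5441/8929 = 918950970 - 5441/8929 = 8205313205689/8929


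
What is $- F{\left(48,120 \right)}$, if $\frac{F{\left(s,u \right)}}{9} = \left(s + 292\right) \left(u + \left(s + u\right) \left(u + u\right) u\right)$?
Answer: $-14805871200$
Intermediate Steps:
$F{\left(s,u \right)} = 9 \left(292 + s\right) \left(u + 2 u^{2} \left(s + u\right)\right)$ ($F{\left(s,u \right)} = 9 \left(s + 292\right) \left(u + \left(s + u\right) \left(u + u\right) u\right) = 9 \left(292 + s\right) \left(u + \left(s + u\right) 2 u u\right) = 9 \left(292 + s\right) \left(u + 2 u \left(s + u\right) u\right) = 9 \left(292 + s\right) \left(u + 2 u^{2} \left(s + u\right)\right)$)
$- F{\left(48,120 \right)} = - 9 \cdot 120 \left(292 + 48 + 584 \cdot 120^{2} + 2 \cdot 48 \cdot 120^{2} + 2 \cdot 120 \cdot 48^{2} + 584 \cdot 48 \cdot 120\right) = - 9 \cdot 120 \left(292 + 48 + 584 \cdot 14400 + 2 \cdot 48 \cdot 14400 + 2 \cdot 120 \cdot 2304 + 3363840\right) = - 9 \cdot 120 \left(292 + 48 + 8409600 + 1382400 + 552960 + 3363840\right) = - 9 \cdot 120 \cdot 13709140 = \left(-1\right) 14805871200 = -14805871200$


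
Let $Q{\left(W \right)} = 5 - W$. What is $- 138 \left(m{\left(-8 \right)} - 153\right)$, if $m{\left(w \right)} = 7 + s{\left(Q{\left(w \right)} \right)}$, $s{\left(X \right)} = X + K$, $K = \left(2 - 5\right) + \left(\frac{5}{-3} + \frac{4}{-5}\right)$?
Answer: $\frac{95542}{5} \approx 19108.0$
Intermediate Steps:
$K = - \frac{82}{15}$ ($K = -3 + \left(5 \left(- \frac{1}{3}\right) + 4 \left(- \frac{1}{5}\right)\right) = -3 - \frac{37}{15} = - \frac{82}{15} \approx -5.4667$)
$s{\left(X \right)} = - \frac{82}{15} + X$ ($s{\left(X \right)} = X - \frac{82}{15} = - \frac{82}{15} + X$)
$m{\left(w \right)} = \frac{98}{15} - w$ ($m{\left(w \right)} = 7 - \left(\frac{7}{15} + w\right) = \frac{98}{15} - w$)
$- 138 \left(m{\left(-8 \right)} - 153\right) = - 138 \left(\left(\frac{98}{15} - -8\right) - 153\right) = - 138 \left(\left(\frac{98}{15} + 8\right) - 153\right) = - 138 \left(\frac{218}{15} - 153\right) = \left(-138\right) \left(- \frac{2077}{15}\right) = \frac{95542}{5}$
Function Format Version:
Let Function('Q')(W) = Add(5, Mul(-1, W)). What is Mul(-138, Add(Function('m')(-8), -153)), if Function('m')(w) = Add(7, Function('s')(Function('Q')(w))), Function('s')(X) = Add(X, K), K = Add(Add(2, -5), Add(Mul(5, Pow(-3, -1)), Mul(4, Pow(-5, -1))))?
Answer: Rational(95542, 5) ≈ 19108.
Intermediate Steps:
K = Rational(-82, 15) (K = Add(-3, Add(Mul(5, Rational(-1, 3)), Mul(4, Rational(-1, 5)))) = Add(-3, Add(Rational(-5, 3), Rational(-4, 5))) = Add(-3, Rational(-37, 15)) = Rational(-82, 15) ≈ -5.4667)
Function('s')(X) = Add(Rational(-82, 15), X) (Function('s')(X) = Add(X, Rational(-82, 15)) = Add(Rational(-82, 15), X))
Function('m')(w) = Add(Rational(98, 15), Mul(-1, w)) (Function('m')(w) = Add(7, Add(Rational(-82, 15), Add(5, Mul(-1, w)))) = Add(7, Add(Rational(-7, 15), Mul(-1, w))) = Add(Rational(98, 15), Mul(-1, w)))
Mul(-138, Add(Function('m')(-8), -153)) = Mul(-138, Add(Add(Rational(98, 15), Mul(-1, -8)), -153)) = Mul(-138, Add(Add(Rational(98, 15), 8), -153)) = Mul(-138, Add(Rational(218, 15), -153)) = Mul(-138, Rational(-2077, 15)) = Rational(95542, 5)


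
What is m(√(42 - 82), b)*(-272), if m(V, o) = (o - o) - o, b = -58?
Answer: -15776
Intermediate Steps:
m(V, o) = -o (m(V, o) = 0 - o = -o)
m(√(42 - 82), b)*(-272) = -1*(-58)*(-272) = 58*(-272) = -15776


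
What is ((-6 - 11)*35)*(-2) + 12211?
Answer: 13401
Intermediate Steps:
((-6 - 11)*35)*(-2) + 12211 = -17*35*(-2) + 12211 = -595*(-2) + 12211 = 1190 + 12211 = 13401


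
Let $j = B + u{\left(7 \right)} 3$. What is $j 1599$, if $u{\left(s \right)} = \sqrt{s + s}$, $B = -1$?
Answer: $-1599 + 4797 \sqrt{14} \approx 16350.0$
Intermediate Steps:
$u{\left(s \right)} = \sqrt{2} \sqrt{s}$ ($u{\left(s \right)} = \sqrt{2 s} = \sqrt{2} \sqrt{s}$)
$j = -1 + 3 \sqrt{14}$ ($j = -1 + \sqrt{2} \sqrt{7} \cdot 3 = -1 + \sqrt{14} \cdot 3 = -1 + 3 \sqrt{14} \approx 10.225$)
$j 1599 = \left(-1 + 3 \sqrt{14}\right) 1599 = -1599 + 4797 \sqrt{14}$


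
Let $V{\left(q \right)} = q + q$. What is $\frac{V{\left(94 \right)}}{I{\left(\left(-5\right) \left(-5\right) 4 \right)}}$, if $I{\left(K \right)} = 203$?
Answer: $\frac{188}{203} \approx 0.92611$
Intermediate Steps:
$V{\left(q \right)} = 2 q$
$\frac{V{\left(94 \right)}}{I{\left(\left(-5\right) \left(-5\right) 4 \right)}} = \frac{2 \cdot 94}{203} = 188 \cdot \frac{1}{203} = \frac{188}{203}$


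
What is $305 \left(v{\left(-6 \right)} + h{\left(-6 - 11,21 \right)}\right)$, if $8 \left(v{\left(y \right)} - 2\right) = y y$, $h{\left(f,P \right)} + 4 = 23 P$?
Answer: $\frac{296155}{2} \approx 1.4808 \cdot 10^{5}$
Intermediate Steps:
$h{\left(f,P \right)} = -4 + 23 P$
$v{\left(y \right)} = 2 + \frac{y^{2}}{8}$ ($v{\left(y \right)} = 2 + \frac{y y}{8} = 2 + \frac{y^{2}}{8}$)
$305 \left(v{\left(-6 \right)} + h{\left(-6 - 11,21 \right)}\right) = 305 \left(\left(2 + \frac{\left(-6\right)^{2}}{8}\right) + \left(-4 + 23 \cdot 21\right)\right) = 305 \left(\left(2 + \frac{1}{8} \cdot 36\right) + \left(-4 + 483\right)\right) = 305 \left(\left(2 + \frac{9}{2}\right) + 479\right) = 305 \left(\frac{13}{2} + 479\right) = 305 \cdot \frac{971}{2} = \frac{296155}{2}$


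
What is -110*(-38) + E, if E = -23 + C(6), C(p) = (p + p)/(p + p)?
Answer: 4158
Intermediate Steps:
C(p) = 1 (C(p) = (2*p)/((2*p)) = (2*p)*(1/(2*p)) = 1)
E = -22 (E = -23 + 1 = -22)
-110*(-38) + E = -110*(-38) - 22 = 4180 - 22 = 4158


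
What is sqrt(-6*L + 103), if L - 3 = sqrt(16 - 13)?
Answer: sqrt(85 - 6*sqrt(3)) ≈ 8.6376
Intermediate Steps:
L = 3 + sqrt(3) (L = 3 + sqrt(16 - 13) = 3 + sqrt(3) ≈ 4.7320)
sqrt(-6*L + 103) = sqrt(-6*(3 + sqrt(3)) + 103) = sqrt((-18 - 6*sqrt(3)) + 103) = sqrt(85 - 6*sqrt(3))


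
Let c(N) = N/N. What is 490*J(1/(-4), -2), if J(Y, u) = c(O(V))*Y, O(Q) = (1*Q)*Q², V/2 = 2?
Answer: -245/2 ≈ -122.50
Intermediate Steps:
V = 4 (V = 2*2 = 4)
O(Q) = Q³ (O(Q) = Q*Q² = Q³)
c(N) = 1
J(Y, u) = Y (J(Y, u) = 1*Y = Y)
490*J(1/(-4), -2) = 490/(-4) = 490*(-¼) = -245/2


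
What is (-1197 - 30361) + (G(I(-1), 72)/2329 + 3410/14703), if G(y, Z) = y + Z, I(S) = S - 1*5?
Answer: -1080640738858/34243287 ≈ -31558.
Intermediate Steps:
I(S) = -5 + S (I(S) = S - 5 = -5 + S)
G(y, Z) = Z + y
(-1197 - 30361) + (G(I(-1), 72)/2329 + 3410/14703) = (-1197 - 30361) + ((72 + (-5 - 1))/2329 + 3410/14703) = -31558 + ((72 - 6)*(1/2329) + 3410*(1/14703)) = -31558 + (66*(1/2329) + 3410/14703) = -31558 + (66/2329 + 3410/14703) = -31558 + 8912288/34243287 = -1080640738858/34243287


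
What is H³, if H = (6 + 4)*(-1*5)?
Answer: -125000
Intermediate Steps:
H = -50 (H = 10*(-5) = -50)
H³ = (-50)³ = -125000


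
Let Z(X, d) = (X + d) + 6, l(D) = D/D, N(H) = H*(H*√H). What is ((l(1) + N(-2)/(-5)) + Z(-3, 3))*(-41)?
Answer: -287 + 164*I*√2/5 ≈ -287.0 + 46.386*I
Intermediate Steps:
N(H) = H^(5/2) (N(H) = H*H^(3/2) = H^(5/2))
l(D) = 1
Z(X, d) = 6 + X + d
((l(1) + N(-2)/(-5)) + Z(-3, 3))*(-41) = ((1 + (-2)^(5/2)/(-5)) + (6 - 3 + 3))*(-41) = ((1 - 4*I*√2/5) + 6)*(-41) = (7 - 4*I*√2/5)*(-41) = -287 + 164*I*√2/5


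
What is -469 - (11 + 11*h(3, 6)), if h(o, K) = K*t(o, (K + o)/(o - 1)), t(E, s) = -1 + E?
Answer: -612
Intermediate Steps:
h(o, K) = K*(-1 + o)
-469 - (11 + 11*h(3, 6)) = -469 - (11 + 11*(6*(-1 + 3))) = -469 - (11 + 11*(6*2)) = -469 - (11 + 11*12) = -469 - (11 + 132) = -469 - 1*143 = -469 - 143 = -612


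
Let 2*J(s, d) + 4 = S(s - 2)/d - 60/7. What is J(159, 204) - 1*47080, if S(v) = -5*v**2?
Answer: -135341147/2856 ≈ -47388.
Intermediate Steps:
J(s, d) = -44/7 - 5*(-2 + s)**2/(2*d) (J(s, d) = -2 + ((-5*(s - 2)**2)/d - 60/7)/2 = -2 + ((-5*(-2 + s)**2)/d - 60*1/7)/2 = -2 + (-5*(-2 + s)**2/d - 60/7)/2 = -2 + (-60/7 - 5*(-2 + s)**2/d)/2 = -2 + (-30/7 - 5*(-2 + s)**2/(2*d)) = -44/7 - 5*(-2 + s)**2/(2*d))
J(159, 204) - 1*47080 = (1/14)*(-88*204 - 35*(-2 + 159)**2)/204 - 1*47080 = (1/14)*(1/204)*(-17952 - 35*157**2) - 47080 = (1/14)*(1/204)*(-17952 - 35*24649) - 47080 = (1/14)*(1/204)*(-17952 - 862715) - 47080 = (1/14)*(1/204)*(-880667) - 47080 = -880667/2856 - 47080 = -135341147/2856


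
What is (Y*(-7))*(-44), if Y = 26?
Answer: 8008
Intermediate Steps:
(Y*(-7))*(-44) = (26*(-7))*(-44) = -182*(-44) = 8008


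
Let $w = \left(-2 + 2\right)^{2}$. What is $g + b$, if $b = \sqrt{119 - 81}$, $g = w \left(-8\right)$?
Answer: $\sqrt{38} \approx 6.1644$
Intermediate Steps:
$w = 0$ ($w = 0^{2} = 0$)
$g = 0$ ($g = 0 \left(-8\right) = 0$)
$b = \sqrt{38} \approx 6.1644$
$g + b = 0 + \sqrt{38} = \sqrt{38}$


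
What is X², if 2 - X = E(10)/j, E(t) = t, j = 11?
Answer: 144/121 ≈ 1.1901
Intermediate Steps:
X = 12/11 (X = 2 - 10/11 = 12/11 ≈ 1.0909)
X² = (12/11)² = 144/121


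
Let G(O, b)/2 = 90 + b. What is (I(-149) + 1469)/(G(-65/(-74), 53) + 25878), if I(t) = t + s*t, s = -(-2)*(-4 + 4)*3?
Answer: 330/6541 ≈ 0.050451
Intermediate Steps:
s = 0 (s = -(-2)*0*3 = -2*0*3 = 0*3 = 0)
I(t) = t (I(t) = t + 0*t = t + 0 = t)
G(O, b) = 180 + 2*b (G(O, b) = 2*(90 + b) = 180 + 2*b)
(I(-149) + 1469)/(G(-65/(-74), 53) + 25878) = (-149 + 1469)/((180 + 2*53) + 25878) = 1320/((180 + 106) + 25878) = 1320/(286 + 25878) = 1320/26164 = 1320*(1/26164) = 330/6541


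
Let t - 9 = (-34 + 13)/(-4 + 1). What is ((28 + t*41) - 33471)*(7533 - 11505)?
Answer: 130229964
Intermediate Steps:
t = 16 (t = 9 + (-34 + 13)/(-4 + 1) = 9 - 21/(-3) = 9 - 21*(-⅓) = 9 + 7 = 16)
((28 + t*41) - 33471)*(7533 - 11505) = ((28 + 16*41) - 33471)*(7533 - 11505) = ((28 + 656) - 33471)*(-3972) = (684 - 33471)*(-3972) = -32787*(-3972) = 130229964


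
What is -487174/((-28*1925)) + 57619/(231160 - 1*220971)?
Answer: 4034739993/274593550 ≈ 14.693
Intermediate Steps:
-487174/((-28*1925)) + 57619/(231160 - 1*220971) = -487174/(-53900) + 57619/(231160 - 220971) = -487174*(-1/53900) + 57619/10189 = 243587/26950 + 57619*(1/10189) = 243587/26950 + 57619/10189 = 4034739993/274593550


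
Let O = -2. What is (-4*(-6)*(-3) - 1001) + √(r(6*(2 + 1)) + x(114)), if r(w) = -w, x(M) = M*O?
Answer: -1073 + I*√246 ≈ -1073.0 + 15.684*I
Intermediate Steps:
x(M) = -2*M (x(M) = M*(-2) = -2*M)
(-4*(-6)*(-3) - 1001) + √(r(6*(2 + 1)) + x(114)) = (-4*(-6)*(-3) - 1001) + √(-6*(2 + 1) - 2*114) = (24*(-3) - 1001) + √(-6*3 - 228) = (-72 - 1001) + √(-1*18 - 228) = -1073 + √(-18 - 228) = -1073 + √(-246) = -1073 + I*√246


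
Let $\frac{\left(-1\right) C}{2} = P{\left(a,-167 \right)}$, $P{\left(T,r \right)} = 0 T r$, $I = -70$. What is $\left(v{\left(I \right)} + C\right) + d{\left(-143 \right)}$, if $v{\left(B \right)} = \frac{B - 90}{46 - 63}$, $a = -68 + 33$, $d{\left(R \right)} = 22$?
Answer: $\frac{534}{17} \approx 31.412$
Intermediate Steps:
$a = -35$
$P{\left(T,r \right)} = 0$ ($P{\left(T,r \right)} = 0 r = 0$)
$v{\left(B \right)} = \frac{90}{17} - \frac{B}{17}$ ($v{\left(B \right)} = \frac{-90 + B}{-17} = \left(-90 + B\right) \left(- \frac{1}{17}\right) = \frac{90}{17} - \frac{B}{17}$)
$C = 0$ ($C = \left(-2\right) 0 = 0$)
$\left(v{\left(I \right)} + C\right) + d{\left(-143 \right)} = \left(\left(\frac{90}{17} - - \frac{70}{17}\right) + 0\right) + 22 = \left(\left(\frac{90}{17} + \frac{70}{17}\right) + 0\right) + 22 = \left(\frac{160}{17} + 0\right) + 22 = \frac{160}{17} + 22 = \frac{534}{17}$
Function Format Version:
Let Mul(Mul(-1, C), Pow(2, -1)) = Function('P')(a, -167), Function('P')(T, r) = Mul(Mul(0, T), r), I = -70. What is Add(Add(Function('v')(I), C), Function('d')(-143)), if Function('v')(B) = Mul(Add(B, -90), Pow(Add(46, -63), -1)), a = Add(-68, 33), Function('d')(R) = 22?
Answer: Rational(534, 17) ≈ 31.412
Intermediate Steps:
a = -35
Function('P')(T, r) = 0 (Function('P')(T, r) = Mul(0, r) = 0)
Function('v')(B) = Add(Rational(90, 17), Mul(Rational(-1, 17), B)) (Function('v')(B) = Mul(Add(-90, B), Pow(-17, -1)) = Mul(Add(-90, B), Rational(-1, 17)) = Add(Rational(90, 17), Mul(Rational(-1, 17), B)))
C = 0 (C = Mul(-2, 0) = 0)
Add(Add(Function('v')(I), C), Function('d')(-143)) = Add(Add(Add(Rational(90, 17), Mul(Rational(-1, 17), -70)), 0), 22) = Add(Add(Add(Rational(90, 17), Rational(70, 17)), 0), 22) = Add(Add(Rational(160, 17), 0), 22) = Add(Rational(160, 17), 22) = Rational(534, 17)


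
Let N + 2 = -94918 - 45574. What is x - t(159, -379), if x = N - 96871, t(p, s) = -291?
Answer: -237074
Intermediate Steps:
N = -140494 (N = -2 + (-94918 - 45574) = -2 - 140492 = -140494)
x = -237365 (x = -140494 - 96871 = -237365)
x - t(159, -379) = -237365 - 1*(-291) = -237365 + 291 = -237074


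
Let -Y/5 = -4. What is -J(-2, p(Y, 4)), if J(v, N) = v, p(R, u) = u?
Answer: 2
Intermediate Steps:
Y = 20 (Y = -5*(-4) = 20)
-J(-2, p(Y, 4)) = -1*(-2) = 2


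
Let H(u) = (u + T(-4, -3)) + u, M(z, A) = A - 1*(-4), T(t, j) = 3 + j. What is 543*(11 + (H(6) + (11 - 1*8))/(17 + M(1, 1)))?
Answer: 139551/22 ≈ 6343.2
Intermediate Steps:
M(z, A) = 4 + A (M(z, A) = A + 4 = 4 + A)
H(u) = 2*u (H(u) = (u + (3 - 3)) + u = (u + 0) + u = u + u = 2*u)
543*(11 + (H(6) + (11 - 1*8))/(17 + M(1, 1))) = 543*(11 + (2*6 + (11 - 1*8))/(17 + (4 + 1))) = 543*(11 + (12 + (11 - 8))/(17 + 5)) = 543*(11 + (12 + 3)/22) = 543*(11 + 15*(1/22)) = 543*(11 + 15/22) = 543*(257/22) = 139551/22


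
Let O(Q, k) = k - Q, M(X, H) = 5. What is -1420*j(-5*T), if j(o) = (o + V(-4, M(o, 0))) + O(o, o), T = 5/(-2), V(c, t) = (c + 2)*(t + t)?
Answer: 10650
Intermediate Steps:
V(c, t) = 2*t*(2 + c) (V(c, t) = (2 + c)*(2*t) = 2*t*(2 + c))
T = -5/2 (T = 5*(-½) = -5/2 ≈ -2.5000)
j(o) = -20 + o (j(o) = (o + 2*5*(2 - 4)) + (o - o) = (o + 2*5*(-2)) + 0 = (o - 20) + 0 = (-20 + o) + 0 = -20 + o)
-1420*j(-5*T) = -1420*(-20 - 5*(-5/2)) = -1420*(-20 + 25/2) = -1420*(-15/2) = 10650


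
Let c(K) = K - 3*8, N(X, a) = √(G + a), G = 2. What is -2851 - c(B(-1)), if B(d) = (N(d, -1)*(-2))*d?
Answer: -2829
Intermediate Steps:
N(X, a) = √(2 + a)
B(d) = -2*d (B(d) = (√(2 - 1)*(-2))*d = (√1*(-2))*d = (1*(-2))*d = -2*d)
c(K) = -24 + K (c(K) = K - 24 = -24 + K)
-2851 - c(B(-1)) = -2851 - (-24 - 2*(-1)) = -2851 - (-24 + 2) = -2851 - 1*(-22) = -2851 + 22 = -2829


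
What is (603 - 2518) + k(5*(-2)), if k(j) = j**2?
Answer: -1815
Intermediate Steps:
(603 - 2518) + k(5*(-2)) = (603 - 2518) + (5*(-2))**2 = -1915 + (-10)**2 = -1915 + 100 = -1815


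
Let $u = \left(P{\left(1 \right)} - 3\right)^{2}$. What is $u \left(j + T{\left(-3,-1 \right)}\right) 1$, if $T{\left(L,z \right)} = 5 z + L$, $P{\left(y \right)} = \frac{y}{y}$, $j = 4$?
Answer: $-16$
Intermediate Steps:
$P{\left(y \right)} = 1$
$T{\left(L,z \right)} = L + 5 z$
$u = 4$ ($u = \left(1 - 3\right)^{2} = \left(-2\right)^{2} = 4$)
$u \left(j + T{\left(-3,-1 \right)}\right) 1 = 4 \left(4 + \left(-3 + 5 \left(-1\right)\right)\right) 1 = 4 \left(4 - 8\right) 1 = 4 \left(\left(-4\right) 1\right) = 4 \left(-4\right) = -16$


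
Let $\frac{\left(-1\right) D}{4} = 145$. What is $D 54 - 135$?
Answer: $-31455$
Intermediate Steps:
$D = -580$ ($D = \left(-4\right) 145 = -580$)
$D 54 - 135 = \left(-580\right) 54 - 135 = -31320 - 135 = -31455$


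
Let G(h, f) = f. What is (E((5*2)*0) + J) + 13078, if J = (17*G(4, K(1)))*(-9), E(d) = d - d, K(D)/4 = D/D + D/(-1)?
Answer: 13078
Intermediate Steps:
K(D) = 4 - 4*D (K(D) = 4*(D/D + D/(-1)) = 4*(1 + D*(-1)) = 4*(1 - D) = 4 - 4*D)
E(d) = 0
J = 0 (J = (17*(4 - 4*1))*(-9) = (17*(4 - 4))*(-9) = (17*0)*(-9) = 0*(-9) = 0)
(E((5*2)*0) + J) + 13078 = (0 + 0) + 13078 = 0 + 13078 = 13078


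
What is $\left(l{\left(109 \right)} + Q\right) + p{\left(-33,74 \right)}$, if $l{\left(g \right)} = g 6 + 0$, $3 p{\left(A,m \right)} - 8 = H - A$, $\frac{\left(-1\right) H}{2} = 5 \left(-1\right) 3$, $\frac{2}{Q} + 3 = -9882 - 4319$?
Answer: $\frac{14438363}{21306} \approx 677.67$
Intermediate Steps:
$Q = - \frac{1}{7102}$ ($Q = \frac{2}{-3 - 14201} = \frac{2}{-14204} = 2 \left(- \frac{1}{14204}\right) = - \frac{1}{7102} \approx -0.00014081$)
$H = 30$ ($H = - 2 \cdot 5 \left(-1\right) 3 = - 2 \left(\left(-5\right) 3\right) = \left(-2\right) \left(-15\right) = 30$)
$p{\left(A,m \right)} = \frac{38}{3} - \frac{A}{3}$ ($p{\left(A,m \right)} = \frac{8}{3} + \frac{30 - A}{3} = \frac{8}{3} - \left(-10 + \frac{A}{3}\right) = \frac{38}{3} - \frac{A}{3}$)
$l{\left(g \right)} = 6 g$ ($l{\left(g \right)} = 6 g + 0 = 6 g$)
$\left(l{\left(109 \right)} + Q\right) + p{\left(-33,74 \right)} = \left(6 \cdot 109 - \frac{1}{7102}\right) + \left(\frac{38}{3} - -11\right) = \left(654 - \frac{1}{7102}\right) + \left(\frac{38}{3} + 11\right) = \frac{4644707}{7102} + \frac{71}{3} = \frac{14438363}{21306}$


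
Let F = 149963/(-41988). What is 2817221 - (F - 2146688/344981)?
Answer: 40807763364549835/14485062228 ≈ 2.8172e+6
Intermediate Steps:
F = -149963/41988 (F = 149963*(-1/41988) = -149963/41988 ≈ -3.5716)
2817221 - (F - 2146688/344981) = 2817221 - (-149963/41988 - 2146688/344981) = 2817221 - 1*(-141869521447/14485062228) = 2817221 + 141869521447/14485062228 = 40807763364549835/14485062228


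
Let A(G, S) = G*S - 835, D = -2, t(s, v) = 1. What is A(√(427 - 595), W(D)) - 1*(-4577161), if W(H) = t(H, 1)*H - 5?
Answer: 4576326 - 14*I*√42 ≈ 4.5763e+6 - 90.73*I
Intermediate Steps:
W(H) = -5 + H (W(H) = 1*H - 5 = H - 5 = -5 + H)
A(G, S) = -835 + G*S
A(√(427 - 595), W(D)) - 1*(-4577161) = (-835 + √(427 - 595)*(-5 - 2)) - 1*(-4577161) = (-835 + √(-168)*(-7)) + 4577161 = (-835 + (2*I*√42)*(-7)) + 4577161 = (-835 - 14*I*√42) + 4577161 = 4576326 - 14*I*√42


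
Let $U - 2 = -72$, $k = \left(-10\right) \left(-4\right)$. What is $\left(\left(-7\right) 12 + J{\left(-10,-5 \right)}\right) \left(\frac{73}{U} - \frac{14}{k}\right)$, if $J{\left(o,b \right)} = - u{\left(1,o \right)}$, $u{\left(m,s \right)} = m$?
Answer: $\frac{3315}{28} \approx 118.39$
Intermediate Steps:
$k = 40$
$U = -70$ ($U = 2 - 72 = -70$)
$J{\left(o,b \right)} = -1$ ($J{\left(o,b \right)} = \left(-1\right) 1 = -1$)
$\left(\left(-7\right) 12 + J{\left(-10,-5 \right)}\right) \left(\frac{73}{U} - \frac{14}{k}\right) = \left(\left(-7\right) 12 - 1\right) \left(\frac{73}{-70} - \frac{14}{40}\right) = \left(-84 - 1\right) \left(73 \left(- \frac{1}{70}\right) - \frac{7}{20}\right) = - 85 \left(- \frac{73}{70} - \frac{7}{20}\right) = \left(-85\right) \left(- \frac{39}{28}\right) = \frac{3315}{28}$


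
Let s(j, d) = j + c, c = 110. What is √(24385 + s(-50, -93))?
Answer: √24445 ≈ 156.35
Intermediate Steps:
s(j, d) = 110 + j (s(j, d) = j + 110 = 110 + j)
√(24385 + s(-50, -93)) = √(24385 + (110 - 50)) = √(24385 + 60) = √24445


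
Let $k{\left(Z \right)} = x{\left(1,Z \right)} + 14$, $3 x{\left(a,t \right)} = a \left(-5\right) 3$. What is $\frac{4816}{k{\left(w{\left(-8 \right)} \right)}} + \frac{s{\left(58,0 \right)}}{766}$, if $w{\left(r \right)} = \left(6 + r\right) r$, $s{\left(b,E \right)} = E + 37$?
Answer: $\frac{3689389}{6894} \approx 535.16$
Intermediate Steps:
$x{\left(a,t \right)} = - 5 a$ ($x{\left(a,t \right)} = \frac{a \left(-5\right) 3}{3} = \frac{- 5 a 3}{3} = \frac{\left(-15\right) a}{3} = - 5 a$)
$s{\left(b,E \right)} = 37 + E$
$w{\left(r \right)} = r \left(6 + r\right)$
$k{\left(Z \right)} = 9$ ($k{\left(Z \right)} = \left(-5\right) 1 + 14 = -5 + 14 = 9$)
$\frac{4816}{k{\left(w{\left(-8 \right)} \right)}} + \frac{s{\left(58,0 \right)}}{766} = \frac{4816}{9} + \frac{37 + 0}{766} = 4816 \cdot \frac{1}{9} + 37 \cdot \frac{1}{766} = \frac{4816}{9} + \frac{37}{766} = \frac{3689389}{6894}$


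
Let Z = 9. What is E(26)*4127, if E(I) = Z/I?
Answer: 37143/26 ≈ 1428.6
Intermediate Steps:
E(I) = 9/I
E(26)*4127 = (9/26)*4127 = 37143/26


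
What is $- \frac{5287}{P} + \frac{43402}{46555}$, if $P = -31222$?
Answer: $\frac{1601233529}{1453540210} \approx 1.1016$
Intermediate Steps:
$- \frac{5287}{P} + \frac{43402}{46555} = - \frac{5287}{-31222} + \frac{43402}{46555} = \left(-5287\right) \left(- \frac{1}{31222}\right) + 43402 \cdot \frac{1}{46555} = \frac{5287}{31222} + \frac{43402}{46555} = \frac{1601233529}{1453540210}$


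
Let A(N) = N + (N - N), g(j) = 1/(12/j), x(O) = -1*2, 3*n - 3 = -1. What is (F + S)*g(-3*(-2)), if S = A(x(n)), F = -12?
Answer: -7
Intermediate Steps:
n = 2/3 (n = 1 + (1/3)*(-1) = 1 - 1/3 = 2/3 ≈ 0.66667)
x(O) = -2
g(j) = j/12
A(N) = N (A(N) = N + 0 = N)
S = -2
(F + S)*g(-3*(-2)) = (-12 - 2)*((-3*(-2))/12) = -7*6/6 = -14*1/2 = -7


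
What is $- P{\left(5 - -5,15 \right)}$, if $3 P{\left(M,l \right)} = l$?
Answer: $-5$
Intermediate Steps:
$P{\left(M,l \right)} = \frac{l}{3}$
$- P{\left(5 - -5,15 \right)} = - \frac{15}{3} = \left(-1\right) 5 = -5$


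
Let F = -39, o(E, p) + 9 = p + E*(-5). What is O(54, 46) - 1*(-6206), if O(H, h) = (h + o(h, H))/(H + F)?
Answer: 92951/15 ≈ 6196.7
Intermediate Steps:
o(E, p) = -9 + p - 5*E (o(E, p) = -9 + (p + E*(-5)) = -9 + (p - 5*E) = -9 + p - 5*E)
O(H, h) = (-9 + H - 4*h)/(-39 + H) (O(H, h) = (h + (-9 + H - 5*h))/(H - 39) = (-9 + H - 4*h)/(-39 + H))
O(54, 46) - 1*(-6206) = (-9 + 54 - 4*46)/(-39 + 54) - 1*(-6206) = (-9 + 54 - 184)/15 + 6206 = (1/15)*(-139) + 6206 = -139/15 + 6206 = 92951/15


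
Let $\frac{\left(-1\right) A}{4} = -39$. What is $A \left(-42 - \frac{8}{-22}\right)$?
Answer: $- \frac{71448}{11} \approx -6495.3$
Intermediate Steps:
$A = 156$ ($A = \left(-4\right) \left(-39\right) = 156$)
$A \left(-42 - \frac{8}{-22}\right) = 156 \left(-42 - \frac{8}{-22}\right) = 156 \left(-42 - - \frac{4}{11}\right) = 156 \left(-42 + \frac{4}{11}\right) = 156 \left(- \frac{458}{11}\right) = - \frac{71448}{11}$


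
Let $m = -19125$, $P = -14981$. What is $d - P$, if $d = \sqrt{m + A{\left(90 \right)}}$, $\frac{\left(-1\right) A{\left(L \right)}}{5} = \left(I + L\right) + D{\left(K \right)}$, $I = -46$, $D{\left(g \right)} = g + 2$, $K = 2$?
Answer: $14981 + i \sqrt{19365} \approx 14981.0 + 139.16 i$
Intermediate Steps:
$D{\left(g \right)} = 2 + g$
$A{\left(L \right)} = 210 - 5 L$ ($A{\left(L \right)} = - 5 \left(\left(-46 + L\right) + \left(2 + 2\right)\right) = - 5 \left(\left(-46 + L\right) + 4\right) = - 5 \left(-42 + L\right) = 210 - 5 L$)
$d = i \sqrt{19365}$ ($d = \sqrt{-19125 + \left(210 - 450\right)} = \sqrt{-19125 - 240} = \sqrt{-19365} = i \sqrt{19365} \approx 139.16 i$)
$d - P = i \sqrt{19365} - -14981 = i \sqrt{19365} + 14981 = 14981 + i \sqrt{19365}$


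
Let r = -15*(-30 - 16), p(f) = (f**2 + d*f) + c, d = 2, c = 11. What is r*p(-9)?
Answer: 51060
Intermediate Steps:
p(f) = 11 + f**2 + 2*f (p(f) = (f**2 + 2*f) + 11 = 11 + f**2 + 2*f)
r = 690 (r = -15*(-46) = 690)
r*p(-9) = 690*(11 + (-9)**2 + 2*(-9)) = 690*(11 + 81 - 18) = 690*74 = 51060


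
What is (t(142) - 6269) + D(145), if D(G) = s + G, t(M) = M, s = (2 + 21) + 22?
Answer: -5937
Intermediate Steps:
s = 45 (s = 23 + 22 = 45)
D(G) = 45 + G
(t(142) - 6269) + D(145) = (142 - 6269) + (45 + 145) = -6127 + 190 = -5937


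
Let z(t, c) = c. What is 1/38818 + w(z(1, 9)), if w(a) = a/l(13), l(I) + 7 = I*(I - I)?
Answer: -349355/271726 ≈ -1.2857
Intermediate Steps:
l(I) = -7 (l(I) = -7 + I*(I - I) = -7 + I*0 = -7 + 0 = -7)
w(a) = -a/7 (w(a) = a/(-7) = a*(-⅐) = -a/7)
1/38818 + w(z(1, 9)) = 1/38818 - ⅐*9 = 1/38818 - 9/7 = -349355/271726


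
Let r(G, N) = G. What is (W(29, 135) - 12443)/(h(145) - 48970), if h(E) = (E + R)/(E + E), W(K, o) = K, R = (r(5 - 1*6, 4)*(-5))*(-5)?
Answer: 180003/710059 ≈ 0.25350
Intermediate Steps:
R = -25 (R = ((5 - 1*6)*(-5))*(-5) = ((5 - 6)*(-5))*(-5) = -1*(-5)*(-5) = 5*(-5) = -25)
h(E) = (-25 + E)/(2*E) (h(E) = (E - 25)/(E + E) = (-25 + E)/((2*E)) = (-25 + E)*(1/(2*E)) = (-25 + E)/(2*E))
(W(29, 135) - 12443)/(h(145) - 48970) = (29 - 12443)/((1/2)*(-25 + 145)/145 - 48970) = -12414/((1/2)*(1/145)*120 - 48970) = -12414/(12/29 - 48970) = -12414/(-1420118/29) = -12414*(-29/1420118) = 180003/710059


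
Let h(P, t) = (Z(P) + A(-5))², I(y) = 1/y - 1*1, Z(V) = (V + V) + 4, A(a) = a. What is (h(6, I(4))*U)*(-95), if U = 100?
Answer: -1149500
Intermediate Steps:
Z(V) = 4 + 2*V (Z(V) = 2*V + 4 = 4 + 2*V)
I(y) = -1 + 1/y (I(y) = 1/y - 1 = -1 + 1/y)
h(P, t) = (-1 + 2*P)² (h(P, t) = ((4 + 2*P) - 5)² = (-1 + 2*P)²)
(h(6, I(4))*U)*(-95) = ((-1 + 2*6)²*100)*(-95) = ((-1 + 12)²*100)*(-95) = (11²*100)*(-95) = (121*100)*(-95) = 12100*(-95) = -1149500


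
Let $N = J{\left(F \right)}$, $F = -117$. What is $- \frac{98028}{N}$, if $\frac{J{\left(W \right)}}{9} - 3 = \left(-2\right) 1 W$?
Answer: $- \frac{10892}{237} \approx -45.958$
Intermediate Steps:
$J{\left(W \right)} = 27 - 18 W$ ($J{\left(W \right)} = 27 + 9 \left(-2\right) 1 W = 27 + 9 \left(- 2 W\right) = 27 - 18 W$)
$N = 2133$ ($N = 27 - -2106 = 27 + 2106 = 2133$)
$- \frac{98028}{N} = - \frac{98028}{2133} = \left(-98028\right) \frac{1}{2133} = - \frac{10892}{237}$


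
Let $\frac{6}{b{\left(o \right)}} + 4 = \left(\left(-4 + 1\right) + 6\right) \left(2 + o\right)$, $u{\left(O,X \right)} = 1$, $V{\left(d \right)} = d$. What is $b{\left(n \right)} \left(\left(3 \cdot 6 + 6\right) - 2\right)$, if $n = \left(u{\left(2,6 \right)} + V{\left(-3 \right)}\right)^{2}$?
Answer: $\frac{66}{7} \approx 9.4286$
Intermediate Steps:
$n = 4$ ($n = \left(1 - 3\right)^{2} = \left(-2\right)^{2} = 4$)
$b{\left(o \right)} = \frac{6}{2 + 3 o}$ ($b{\left(o \right)} = \frac{6}{-4 + \left(\left(-4 + 1\right) + 6\right) \left(2 + o\right)} = \frac{6}{-4 + \left(-3 + 6\right) \left(2 + o\right)} = \frac{6}{-4 + 3 \left(2 + o\right)} = \frac{6}{-4 + \left(6 + 3 o\right)} = \frac{6}{2 + 3 o}$)
$b{\left(n \right)} \left(\left(3 \cdot 6 + 6\right) - 2\right) = \frac{6}{2 + 3 \cdot 4} \left(\left(3 \cdot 6 + 6\right) - 2\right) = \frac{6}{2 + 12} \left(\left(18 + 6\right) - 2\right) = \frac{6}{14} \left(24 - 2\right) = 6 \cdot \frac{1}{14} \cdot 22 = \frac{3}{7} \cdot 22 = \frac{66}{7}$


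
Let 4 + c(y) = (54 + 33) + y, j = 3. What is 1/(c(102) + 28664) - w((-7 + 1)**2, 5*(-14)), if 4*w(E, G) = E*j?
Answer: -778922/28849 ≈ -27.000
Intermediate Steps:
c(y) = 83 + y (c(y) = -4 + ((54 + 33) + y) = -4 + (87 + y) = 83 + y)
w(E, G) = 3*E/4 (w(E, G) = (E*3)/4 = (3*E)/4 = 3*E/4)
1/(c(102) + 28664) - w((-7 + 1)**2, 5*(-14)) = 1/((83 + 102) + 28664) - 3*(-7 + 1)**2/4 = 1/(185 + 28664) - 3*(-6)**2/4 = 1/28849 - 3*36/4 = 1/28849 - 1*27 = 1/28849 - 27 = -778922/28849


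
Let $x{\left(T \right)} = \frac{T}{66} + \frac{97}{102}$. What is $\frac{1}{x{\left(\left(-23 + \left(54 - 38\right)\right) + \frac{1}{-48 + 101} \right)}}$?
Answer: $\frac{59466}{50261} \approx 1.1831$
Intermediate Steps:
$x{\left(T \right)} = \frac{97}{102} + \frac{T}{66}$ ($x{\left(T \right)} = T \frac{1}{66} + 97 \cdot \frac{1}{102} = \frac{T}{66} + \frac{97}{102} = \frac{97}{102} + \frac{T}{66}$)
$\frac{1}{x{\left(\left(-23 + \left(54 - 38\right)\right) + \frac{1}{-48 + 101} \right)}} = \frac{1}{\frac{97}{102} + \frac{\left(-23 + \left(54 - 38\right)\right) + \frac{1}{-48 + 101}}{66}} = \frac{1}{\frac{97}{102} + \frac{\left(-23 + 16\right) + \frac{1}{53}}{66}} = \frac{1}{\frac{97}{102} + \frac{-7 + \frac{1}{53}}{66}} = \frac{1}{\frac{97}{102} + \frac{1}{66} \left(- \frac{370}{53}\right)} = \frac{1}{\frac{97}{102} - \frac{185}{1749}} = \frac{1}{\frac{50261}{59466}} = \frac{59466}{50261}$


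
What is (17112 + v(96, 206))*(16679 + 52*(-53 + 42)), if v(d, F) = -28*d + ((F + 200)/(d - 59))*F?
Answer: 9943237668/37 ≈ 2.6874e+8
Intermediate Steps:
v(d, F) = -28*d + F*(200 + F)/(-59 + d) (v(d, F) = -28*d + ((200 + F)/(-59 + d))*F = -28*d + F*(200 + F)/(-59 + d))
(17112 + v(96, 206))*(16679 + 52*(-53 + 42)) = (17112 + (206² - 28*96² + 200*206 + 1652*96)/(-59 + 96))*(16679 + 52*(-53 + 42)) = (17112 + (42436 - 28*9216 + 41200 + 158592)/37)*(16679 + 52*(-11)) = (17112 + (42436 - 258048 + 41200 + 158592)/37)*(16679 - 572) = (17112 + (1/37)*(-15820))*16107 = (17112 - 15820/37)*16107 = (617324/37)*16107 = 9943237668/37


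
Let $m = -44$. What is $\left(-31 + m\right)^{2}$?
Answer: $5625$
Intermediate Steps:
$\left(-31 + m\right)^{2} = \left(-31 - 44\right)^{2} = \left(-75\right)^{2} = 5625$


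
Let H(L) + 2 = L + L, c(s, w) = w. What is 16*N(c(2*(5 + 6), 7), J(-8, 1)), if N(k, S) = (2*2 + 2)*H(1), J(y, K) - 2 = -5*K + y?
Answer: 0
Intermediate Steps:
J(y, K) = 2 + y - 5*K (J(y, K) = 2 + (-5*K + y) = 2 + (y - 5*K) = 2 + y - 5*K)
H(L) = -2 + 2*L (H(L) = -2 + (L + L) = -2 + 2*L)
N(k, S) = 0 (N(k, S) = (2*2 + 2)*(-2 + 2*1) = (4 + 2)*(-2 + 2) = 6*0 = 0)
16*N(c(2*(5 + 6), 7), J(-8, 1)) = 16*0 = 0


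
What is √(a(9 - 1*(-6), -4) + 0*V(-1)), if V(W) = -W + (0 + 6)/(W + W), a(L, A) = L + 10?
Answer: 5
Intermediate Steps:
a(L, A) = 10 + L
V(W) = -W + 3/W (V(W) = -W + 6/((2*W)) = -W + 6*(1/(2*W)) = -W + 3/W)
√(a(9 - 1*(-6), -4) + 0*V(-1)) = √((10 + (9 - 1*(-6))) + 0*(-1*(-1) + 3/(-1))) = √((10 + (9 + 6)) + 0*(1 + 3*(-1))) = √((10 + 15) + 0*(1 - 3)) = √(25 + 0*(-2)) = √(25 + 0) = √25 = 5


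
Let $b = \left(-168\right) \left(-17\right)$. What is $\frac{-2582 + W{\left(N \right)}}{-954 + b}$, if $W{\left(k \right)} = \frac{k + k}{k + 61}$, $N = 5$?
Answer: $- \frac{85201}{62766} \approx -1.3574$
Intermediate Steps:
$b = 2856$
$W{\left(k \right)} = \frac{2 k}{61 + k}$
$\frac{-2582 + W{\left(N \right)}}{-954 + b} = \frac{-2582 + 2 \cdot 5 \frac{1}{61 + 5}}{-954 + 2856} = \frac{-2582 + 2 \cdot 5 \cdot \frac{1}{66}}{1902} = \left(-2582 + 2 \cdot 5 \cdot \frac{1}{66}\right) \frac{1}{1902} = \left(-2582 + \frac{5}{33}\right) \frac{1}{1902} = \left(- \frac{85201}{33}\right) \frac{1}{1902} = - \frac{85201}{62766}$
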